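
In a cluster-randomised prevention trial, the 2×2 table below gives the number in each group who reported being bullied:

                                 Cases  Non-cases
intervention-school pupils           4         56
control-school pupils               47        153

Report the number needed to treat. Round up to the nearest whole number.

risk, intervention-school pupils = 4/60 = 0.066667
risk, control-school pupils = 47/200 = 0.235000
absolute risk difference = 0.168333
1 / 0.168333 = 5.941 → round up → 6

NNT ≈ 6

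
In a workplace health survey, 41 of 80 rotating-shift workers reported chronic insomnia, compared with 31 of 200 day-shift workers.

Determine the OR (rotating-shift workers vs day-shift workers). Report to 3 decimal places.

OR = (41 × 169) / (39 × 31) = 6929/1209 ≈ 5.731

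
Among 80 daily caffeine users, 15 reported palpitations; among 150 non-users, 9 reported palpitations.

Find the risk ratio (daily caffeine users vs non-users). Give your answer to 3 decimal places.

risk, daily caffeine users = 15/80 = 0.1875
risk, non-users = 9/150 = 0.0600
RR = 0.1875 / 0.0600 = 3.125

RR: 3.125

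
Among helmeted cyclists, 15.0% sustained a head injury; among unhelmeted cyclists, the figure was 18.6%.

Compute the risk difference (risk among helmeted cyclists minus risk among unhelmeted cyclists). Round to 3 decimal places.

risk difference = 0.1500 − 0.1860 = -0.036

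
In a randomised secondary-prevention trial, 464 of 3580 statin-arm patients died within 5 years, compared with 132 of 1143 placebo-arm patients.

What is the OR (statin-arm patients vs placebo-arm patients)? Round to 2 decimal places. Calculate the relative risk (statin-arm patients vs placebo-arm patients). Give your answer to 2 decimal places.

OR = 1.14; RR = 1.12

odds, statin-arm patients = 464/3116 = 0.1489
odds, placebo-arm patients = 132/1011 = 0.1306
OR = 0.1489 / 0.1306 = 1.14
risk, statin-arm patients = 464/3580 = 0.1296
risk, placebo-arm patients = 132/1143 = 0.1155
RR = 0.1296 / 0.1155 = 1.12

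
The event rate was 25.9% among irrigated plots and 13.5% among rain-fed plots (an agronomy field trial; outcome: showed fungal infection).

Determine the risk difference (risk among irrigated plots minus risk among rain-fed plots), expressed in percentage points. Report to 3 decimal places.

12.400

risk difference = 0.2590 − 0.1350 = 0.1240 → 12.400 percentage points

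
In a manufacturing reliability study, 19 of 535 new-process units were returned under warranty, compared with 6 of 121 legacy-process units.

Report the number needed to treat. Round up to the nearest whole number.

NNT ≈ 72

risk, new-process units = 19/535 = 0.035514
risk, legacy-process units = 6/121 = 0.049587
absolute risk difference = 0.014073
1 / 0.014073 = 71.058 → round up → 72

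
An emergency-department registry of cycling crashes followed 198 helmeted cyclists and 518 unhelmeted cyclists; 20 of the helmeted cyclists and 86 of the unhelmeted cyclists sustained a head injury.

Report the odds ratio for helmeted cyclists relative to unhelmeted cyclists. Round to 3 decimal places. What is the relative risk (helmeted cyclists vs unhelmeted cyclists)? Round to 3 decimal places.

OR = (20 × 432) / (178 × 86) = 8640/15308 ≈ 0.564
risk, helmeted cyclists = 20/198 = 0.1010
risk, unhelmeted cyclists = 86/518 = 0.1660
RR = 0.1010 / 0.1660 = 0.608

OR = 0.564; RR = 0.608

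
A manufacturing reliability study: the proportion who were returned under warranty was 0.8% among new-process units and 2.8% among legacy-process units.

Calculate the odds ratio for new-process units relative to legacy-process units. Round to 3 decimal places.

0.280

odds, new-process units = 0.00800/0.99200 = 0.00806
odds, legacy-process units = 0.02800/0.97200 = 0.02881
OR = 0.00806 / 0.02881 = 0.280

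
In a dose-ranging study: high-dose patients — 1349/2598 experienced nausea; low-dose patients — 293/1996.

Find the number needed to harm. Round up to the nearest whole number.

3

risk, high-dose patients = 1349/2598 = 0.519246
risk, low-dose patients = 293/1996 = 0.146794
absolute risk difference = 0.372452
1 / 0.372452 = 2.685 → round up → 3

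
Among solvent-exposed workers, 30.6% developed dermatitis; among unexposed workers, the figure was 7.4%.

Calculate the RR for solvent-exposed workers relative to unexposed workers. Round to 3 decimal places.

RR = 0.3060 / 0.0740 = 4.135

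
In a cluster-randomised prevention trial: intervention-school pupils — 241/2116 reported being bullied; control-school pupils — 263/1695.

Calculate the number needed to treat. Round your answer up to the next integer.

risk, intervention-school pupils = 241/2116 = 0.113894
risk, control-school pupils = 263/1695 = 0.155162
absolute risk difference = 0.041268
1 / 0.041268 = 24.232 → round up → 25

NNT = 25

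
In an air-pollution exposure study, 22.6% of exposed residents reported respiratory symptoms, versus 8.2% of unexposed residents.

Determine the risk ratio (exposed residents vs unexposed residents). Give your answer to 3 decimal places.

RR = 0.2260 / 0.0820 = 2.756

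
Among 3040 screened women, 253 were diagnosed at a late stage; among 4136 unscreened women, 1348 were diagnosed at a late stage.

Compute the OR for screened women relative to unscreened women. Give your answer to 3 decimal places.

OR = (253 × 2788) / (2787 × 1348) = 705364/3756876 ≈ 0.188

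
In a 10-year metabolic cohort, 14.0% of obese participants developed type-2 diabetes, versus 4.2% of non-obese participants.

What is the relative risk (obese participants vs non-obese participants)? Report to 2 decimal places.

RR = 0.14000 / 0.04200 = 3.33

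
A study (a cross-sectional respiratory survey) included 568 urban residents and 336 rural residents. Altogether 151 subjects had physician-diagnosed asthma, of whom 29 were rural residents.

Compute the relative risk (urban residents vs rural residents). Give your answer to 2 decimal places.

RR = 2.49

urban residents with the outcome: 151 − 29 = 122
urban residents without the outcome: 568 − 122 = 446
rural residents without the outcome: 336 − 29 = 307
risk, urban residents = 122/568 = 0.2148
risk, rural residents = 29/336 = 0.0863
RR = 0.2148 / 0.0863 = 2.49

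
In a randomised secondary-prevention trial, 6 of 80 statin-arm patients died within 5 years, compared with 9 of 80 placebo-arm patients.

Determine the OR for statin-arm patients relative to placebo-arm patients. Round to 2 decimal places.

odds, statin-arm patients = 6/74 = 0.0811
odds, placebo-arm patients = 9/71 = 0.1268
OR = 0.0811 / 0.1268 = 0.64

0.64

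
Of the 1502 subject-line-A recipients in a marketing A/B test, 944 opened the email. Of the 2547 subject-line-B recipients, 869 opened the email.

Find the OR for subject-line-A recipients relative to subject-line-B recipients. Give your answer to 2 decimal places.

3.27

odds, subject-line-A recipients = 944/558 = 1.6918
odds, subject-line-B recipients = 869/1678 = 0.5179
OR = 1.6918 / 0.5179 = 3.27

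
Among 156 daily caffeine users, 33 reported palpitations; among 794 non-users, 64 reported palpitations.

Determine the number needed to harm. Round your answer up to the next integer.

8

risk, daily caffeine users = 33/156 = 0.211538
risk, non-users = 64/794 = 0.080605
absolute risk difference = 0.130934
1 / 0.130934 = 7.637 → round up → 8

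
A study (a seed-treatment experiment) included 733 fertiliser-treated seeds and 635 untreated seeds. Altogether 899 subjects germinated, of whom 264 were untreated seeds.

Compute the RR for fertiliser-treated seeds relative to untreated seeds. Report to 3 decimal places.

RR = 2.084

fertiliser-treated seeds with the outcome: 899 − 264 = 635
fertiliser-treated seeds without the outcome: 733 − 635 = 98
untreated seeds without the outcome: 635 − 264 = 371
risk, fertiliser-treated seeds = 635/733 = 0.8663
risk, untreated seeds = 264/635 = 0.4157
RR = 0.8663 / 0.4157 = 2.084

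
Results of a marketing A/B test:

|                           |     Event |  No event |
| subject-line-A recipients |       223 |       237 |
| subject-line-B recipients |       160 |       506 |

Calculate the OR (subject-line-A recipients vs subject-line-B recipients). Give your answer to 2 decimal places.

odds, subject-line-A recipients = 223/237 = 0.9409
odds, subject-line-B recipients = 160/506 = 0.3162
OR = 0.9409 / 0.3162 = 2.98

2.98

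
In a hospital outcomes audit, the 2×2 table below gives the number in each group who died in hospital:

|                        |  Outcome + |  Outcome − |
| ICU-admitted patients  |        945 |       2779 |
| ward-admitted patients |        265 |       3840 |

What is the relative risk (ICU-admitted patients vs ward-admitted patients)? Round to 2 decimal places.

RR ≈ 3.93

risk, ICU-admitted patients = 945/3724 = 0.2538
risk, ward-admitted patients = 265/4105 = 0.0646
RR = 0.2538 / 0.0646 = 3.93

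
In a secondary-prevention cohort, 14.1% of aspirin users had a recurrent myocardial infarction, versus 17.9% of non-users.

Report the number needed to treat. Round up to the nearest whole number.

27

absolute risk difference = 0.038000
1 / 0.038000 = 26.316 → round up → 27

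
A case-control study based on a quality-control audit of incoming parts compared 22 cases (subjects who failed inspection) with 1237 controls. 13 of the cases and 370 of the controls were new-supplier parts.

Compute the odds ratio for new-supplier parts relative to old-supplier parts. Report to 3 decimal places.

OR = (13 × 867) / (370 × 9) = 11271/3330 ≈ 3.385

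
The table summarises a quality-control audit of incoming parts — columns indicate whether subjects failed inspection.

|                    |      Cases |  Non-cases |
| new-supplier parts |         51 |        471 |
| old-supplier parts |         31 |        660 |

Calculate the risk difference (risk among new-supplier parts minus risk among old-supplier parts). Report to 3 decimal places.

RD ≈ 0.053

risk, new-supplier parts = 51/522 = 0.09770
risk, old-supplier parts = 31/691 = 0.04486
risk difference = 0.09770 − 0.04486 = 0.053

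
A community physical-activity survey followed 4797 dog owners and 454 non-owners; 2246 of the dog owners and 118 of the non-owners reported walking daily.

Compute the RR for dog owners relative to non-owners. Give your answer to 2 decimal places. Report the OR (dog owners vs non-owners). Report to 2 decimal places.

RR = 1.80; OR = 2.51

risk, dog owners = 2246/4797 = 0.4682
risk, non-owners = 118/454 = 0.2599
RR = 0.4682 / 0.2599 = 1.80
odds, dog owners = 2246/2551 = 0.8804
odds, non-owners = 118/336 = 0.3512
OR = 0.8804 / 0.3512 = 2.51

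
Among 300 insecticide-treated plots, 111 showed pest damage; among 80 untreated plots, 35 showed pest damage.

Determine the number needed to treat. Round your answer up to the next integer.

risk, insecticide-treated plots = 111/300 = 0.370000
risk, untreated plots = 35/80 = 0.437500
absolute risk difference = 0.067500
1 / 0.067500 = 14.815 → round up → 15

NNT = 15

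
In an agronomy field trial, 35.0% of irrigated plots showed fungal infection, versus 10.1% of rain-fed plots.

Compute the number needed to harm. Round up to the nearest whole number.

absolute risk difference = 0.249000
1 / 0.249000 = 4.016 → round up → 5

NNH = 5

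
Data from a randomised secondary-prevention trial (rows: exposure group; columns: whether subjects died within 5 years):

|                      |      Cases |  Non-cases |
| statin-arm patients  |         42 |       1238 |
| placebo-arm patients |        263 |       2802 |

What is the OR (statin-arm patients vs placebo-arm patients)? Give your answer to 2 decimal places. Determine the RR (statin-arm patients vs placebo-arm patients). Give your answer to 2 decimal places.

OR = 0.36; RR = 0.38

OR = (42 × 2802) / (1238 × 263) = 117684/325594 ≈ 0.36
risk, statin-arm patients = 42/1280 = 0.03281
risk, placebo-arm patients = 263/3065 = 0.08581
RR = 0.03281 / 0.08581 = 0.38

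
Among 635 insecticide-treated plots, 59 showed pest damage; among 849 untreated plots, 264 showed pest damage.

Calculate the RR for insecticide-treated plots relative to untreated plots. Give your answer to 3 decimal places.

risk, insecticide-treated plots = 59/635 = 0.0929
risk, untreated plots = 264/849 = 0.3110
RR = 0.0929 / 0.3110 = 0.299

0.299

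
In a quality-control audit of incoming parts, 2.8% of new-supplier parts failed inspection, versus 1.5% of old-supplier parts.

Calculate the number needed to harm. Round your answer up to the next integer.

77

absolute risk difference = 0.013000
1 / 0.013000 = 76.923 → round up → 77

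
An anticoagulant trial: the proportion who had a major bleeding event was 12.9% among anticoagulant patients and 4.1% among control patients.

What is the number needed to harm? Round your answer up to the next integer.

NNH = 12

absolute risk difference = 0.088000
1 / 0.088000 = 11.364 → round up → 12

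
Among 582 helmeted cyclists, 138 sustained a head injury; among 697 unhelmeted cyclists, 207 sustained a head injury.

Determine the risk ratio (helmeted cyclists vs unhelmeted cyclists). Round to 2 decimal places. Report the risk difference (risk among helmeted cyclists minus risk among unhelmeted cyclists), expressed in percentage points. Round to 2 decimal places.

RR = 0.80; RD = -5.99

risk, helmeted cyclists = 138/582 = 0.2371
risk, unhelmeted cyclists = 207/697 = 0.2970
RR = 0.2371 / 0.2970 = 0.80
risk difference = 0.2371 − 0.2970 = -0.0599 → -5.99 percentage points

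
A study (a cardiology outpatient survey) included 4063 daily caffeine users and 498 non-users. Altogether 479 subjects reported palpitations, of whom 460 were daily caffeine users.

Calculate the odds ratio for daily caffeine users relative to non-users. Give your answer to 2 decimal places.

3.22

daily caffeine users without the outcome: 4063 − 460 = 3603
non-users with the outcome: 479 − 460 = 19
non-users without the outcome: 498 − 19 = 479
OR = (460 × 479) / (3603 × 19) = 220340/68457 ≈ 3.22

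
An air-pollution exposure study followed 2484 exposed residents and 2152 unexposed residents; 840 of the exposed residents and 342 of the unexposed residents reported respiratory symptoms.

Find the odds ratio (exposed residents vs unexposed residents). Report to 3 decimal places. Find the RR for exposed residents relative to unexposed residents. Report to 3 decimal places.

OR = (840 × 1810) / (1644 × 342) = 1520400/562248 ≈ 2.704
risk, exposed residents = 840/2484 = 0.3382
risk, unexposed residents = 342/2152 = 0.1589
RR = 0.3382 / 0.1589 = 2.128

OR = 2.704; RR = 2.128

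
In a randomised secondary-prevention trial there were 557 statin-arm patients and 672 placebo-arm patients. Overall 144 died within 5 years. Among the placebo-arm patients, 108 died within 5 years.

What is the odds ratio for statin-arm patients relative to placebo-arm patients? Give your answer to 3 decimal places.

0.361

statin-arm patients with the outcome: 144 − 108 = 36
statin-arm patients without the outcome: 557 − 36 = 521
placebo-arm patients without the outcome: 672 − 108 = 564
odds, statin-arm patients = 36/521 = 0.0691
odds, placebo-arm patients = 108/564 = 0.1915
OR = 0.0691 / 0.1915 = 0.361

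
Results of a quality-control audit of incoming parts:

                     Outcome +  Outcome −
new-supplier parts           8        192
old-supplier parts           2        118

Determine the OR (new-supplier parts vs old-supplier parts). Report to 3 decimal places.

OR = (8 × 118) / (192 × 2) = 944/384 ≈ 2.458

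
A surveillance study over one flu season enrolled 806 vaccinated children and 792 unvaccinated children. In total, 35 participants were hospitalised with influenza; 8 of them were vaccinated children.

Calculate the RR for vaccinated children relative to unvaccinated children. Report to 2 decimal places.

0.29

vaccinated children without the outcome: 806 − 8 = 798
unvaccinated children with the outcome: 35 − 8 = 27
unvaccinated children without the outcome: 792 − 27 = 765
risk, vaccinated children = 8/806 = 0.00993
risk, unvaccinated children = 27/792 = 0.03409
RR = 0.00993 / 0.03409 = 0.29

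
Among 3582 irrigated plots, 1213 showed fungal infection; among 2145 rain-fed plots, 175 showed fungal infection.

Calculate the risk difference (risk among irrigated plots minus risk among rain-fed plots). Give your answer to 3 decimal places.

RD ≈ 0.257

risk, irrigated plots = 1213/3582 = 0.3386
risk, rain-fed plots = 175/2145 = 0.0816
risk difference = 0.3386 − 0.0816 = 0.257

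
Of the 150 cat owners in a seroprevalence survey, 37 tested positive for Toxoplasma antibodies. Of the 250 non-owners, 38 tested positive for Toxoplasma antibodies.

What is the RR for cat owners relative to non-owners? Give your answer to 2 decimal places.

risk, cat owners = 37/150 = 0.2467
risk, non-owners = 38/250 = 0.1520
RR = 0.2467 / 0.1520 = 1.62

1.62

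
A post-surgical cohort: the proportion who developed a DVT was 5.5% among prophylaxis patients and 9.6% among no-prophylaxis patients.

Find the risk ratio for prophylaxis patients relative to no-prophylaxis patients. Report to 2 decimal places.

RR = 0.0550 / 0.0960 = 0.57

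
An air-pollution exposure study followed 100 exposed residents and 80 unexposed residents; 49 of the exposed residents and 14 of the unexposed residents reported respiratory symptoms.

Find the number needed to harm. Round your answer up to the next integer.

NNH ≈ 4

risk, exposed residents = 49/100 = 0.490000
risk, unexposed residents = 14/80 = 0.175000
absolute risk difference = 0.315000
1 / 0.315000 = 3.175 → round up → 4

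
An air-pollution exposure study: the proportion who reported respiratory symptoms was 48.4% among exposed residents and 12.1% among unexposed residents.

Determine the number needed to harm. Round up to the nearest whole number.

NNH ≈ 3

absolute risk difference = 0.363000
1 / 0.363000 = 2.755 → round up → 3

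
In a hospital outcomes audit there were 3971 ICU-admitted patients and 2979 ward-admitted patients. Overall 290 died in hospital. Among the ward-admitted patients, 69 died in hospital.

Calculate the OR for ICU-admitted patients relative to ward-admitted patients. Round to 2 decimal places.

ICU-admitted patients with the outcome: 290 − 69 = 221
ICU-admitted patients without the outcome: 3971 − 221 = 3750
ward-admitted patients without the outcome: 2979 − 69 = 2910
odds, ICU-admitted patients = 221/3750 = 0.05893
odds, ward-admitted patients = 69/2910 = 0.02371
OR = 0.05893 / 0.02371 = 2.49

OR = 2.49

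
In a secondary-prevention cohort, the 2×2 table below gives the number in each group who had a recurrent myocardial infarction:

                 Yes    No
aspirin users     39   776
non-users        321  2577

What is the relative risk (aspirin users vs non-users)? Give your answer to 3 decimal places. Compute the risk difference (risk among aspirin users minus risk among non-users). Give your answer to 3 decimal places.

risk, aspirin users = 39/815 = 0.04785
risk, non-users = 321/2898 = 0.11077
RR = 0.04785 / 0.11077 = 0.432
risk difference = 0.04785 − 0.11077 = -0.063

RR = 0.432; RD = -0.063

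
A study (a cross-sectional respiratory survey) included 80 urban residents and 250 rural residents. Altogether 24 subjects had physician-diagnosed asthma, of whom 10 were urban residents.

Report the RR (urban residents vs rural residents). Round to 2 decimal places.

urban residents without the outcome: 80 − 10 = 70
rural residents with the outcome: 24 − 10 = 14
rural residents without the outcome: 250 − 14 = 236
risk, urban residents = 10/80 = 0.1250
risk, rural residents = 14/250 = 0.0560
RR = 0.1250 / 0.0560 = 2.23

RR ≈ 2.23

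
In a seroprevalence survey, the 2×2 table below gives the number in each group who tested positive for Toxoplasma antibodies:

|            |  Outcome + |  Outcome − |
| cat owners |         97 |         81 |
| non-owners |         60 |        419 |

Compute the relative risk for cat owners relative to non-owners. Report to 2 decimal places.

RR: 4.35

risk, cat owners = 97/178 = 0.5449
risk, non-owners = 60/479 = 0.1253
RR = 0.5449 / 0.1253 = 4.35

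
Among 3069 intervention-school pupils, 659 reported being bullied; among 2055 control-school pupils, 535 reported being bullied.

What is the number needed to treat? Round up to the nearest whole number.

risk, intervention-school pupils = 659/3069 = 0.214728
risk, control-school pupils = 535/2055 = 0.260341
absolute risk difference = 0.045613
1 / 0.045613 = 21.924 → round up → 22

NNT ≈ 22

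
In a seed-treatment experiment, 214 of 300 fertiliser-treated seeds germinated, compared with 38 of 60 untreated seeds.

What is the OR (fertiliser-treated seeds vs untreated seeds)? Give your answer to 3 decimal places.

OR = (214 × 22) / (86 × 38) = 4708/3268 ≈ 1.441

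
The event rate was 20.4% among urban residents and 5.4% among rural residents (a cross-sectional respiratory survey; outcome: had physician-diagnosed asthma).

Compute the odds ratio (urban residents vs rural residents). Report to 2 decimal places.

odds, urban residents = 0.2040/0.7960 = 0.2563
odds, rural residents = 0.0540/0.9460 = 0.0571
OR = 0.2563 / 0.0571 = 4.49

OR ≈ 4.49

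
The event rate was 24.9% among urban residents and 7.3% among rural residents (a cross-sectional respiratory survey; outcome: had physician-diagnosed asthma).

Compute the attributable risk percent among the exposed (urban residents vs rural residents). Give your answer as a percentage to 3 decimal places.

AR% = (0.2490 − 0.0730) / 0.2490 = 0.7068 → 70.683%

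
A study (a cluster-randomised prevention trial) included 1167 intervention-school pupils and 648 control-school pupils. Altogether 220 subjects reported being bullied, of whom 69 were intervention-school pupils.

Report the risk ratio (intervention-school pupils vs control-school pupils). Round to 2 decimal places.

0.25

intervention-school pupils without the outcome: 1167 − 69 = 1098
control-school pupils with the outcome: 220 − 69 = 151
control-school pupils without the outcome: 648 − 151 = 497
risk, intervention-school pupils = 69/1167 = 0.0591
risk, control-school pupils = 151/648 = 0.2330
RR = 0.0591 / 0.2330 = 0.25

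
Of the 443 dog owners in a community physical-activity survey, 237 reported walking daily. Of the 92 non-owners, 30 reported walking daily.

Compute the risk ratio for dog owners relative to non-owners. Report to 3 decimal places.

RR ≈ 1.641

risk, dog owners = 237/443 = 0.5350
risk, non-owners = 30/92 = 0.3261
RR = 0.5350 / 0.3261 = 1.641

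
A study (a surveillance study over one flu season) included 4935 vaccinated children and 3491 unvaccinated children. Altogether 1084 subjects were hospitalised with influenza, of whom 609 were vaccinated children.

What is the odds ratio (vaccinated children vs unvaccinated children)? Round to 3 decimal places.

vaccinated children without the outcome: 4935 − 609 = 4326
unvaccinated children with the outcome: 1084 − 609 = 475
unvaccinated children without the outcome: 3491 − 475 = 3016
odds, vaccinated children = 609/4326 = 0.1408
odds, unvaccinated children = 475/3016 = 0.1575
OR = 0.1408 / 0.1575 = 0.894

0.894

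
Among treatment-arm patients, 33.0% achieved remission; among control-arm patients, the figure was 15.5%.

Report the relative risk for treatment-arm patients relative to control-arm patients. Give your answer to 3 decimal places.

RR = 0.3300 / 0.1550 = 2.129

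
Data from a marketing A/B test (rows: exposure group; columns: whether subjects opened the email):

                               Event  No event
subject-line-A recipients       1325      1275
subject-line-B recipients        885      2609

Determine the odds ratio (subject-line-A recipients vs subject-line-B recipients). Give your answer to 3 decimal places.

OR = (1325 × 2609) / (1275 × 885) = 3456925/1128375 ≈ 3.064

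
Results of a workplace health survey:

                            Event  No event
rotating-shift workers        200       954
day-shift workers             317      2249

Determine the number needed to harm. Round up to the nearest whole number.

risk, rotating-shift workers = 200/1154 = 0.173310
risk, day-shift workers = 317/2566 = 0.123539
absolute risk difference = 0.049772
1 / 0.049772 = 20.092 → round up → 21

21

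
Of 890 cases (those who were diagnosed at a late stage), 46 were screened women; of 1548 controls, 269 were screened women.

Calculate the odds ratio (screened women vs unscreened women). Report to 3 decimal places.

OR = (46 × 1279) / (269 × 844) = 58834/227036 ≈ 0.259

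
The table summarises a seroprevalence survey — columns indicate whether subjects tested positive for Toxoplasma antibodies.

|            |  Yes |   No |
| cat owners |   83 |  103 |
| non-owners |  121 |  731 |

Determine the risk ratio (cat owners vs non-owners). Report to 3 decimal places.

risk, cat owners = 83/186 = 0.4462
risk, non-owners = 121/852 = 0.1420
RR = 0.4462 / 0.1420 = 3.142

RR = 3.142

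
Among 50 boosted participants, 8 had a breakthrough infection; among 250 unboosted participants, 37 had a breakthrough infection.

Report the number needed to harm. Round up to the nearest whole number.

risk, boosted participants = 8/50 = 0.160000
risk, unboosted participants = 37/250 = 0.148000
absolute risk difference = 0.012000
1 / 0.012000 = 83.333 → round up → 84

NNH ≈ 84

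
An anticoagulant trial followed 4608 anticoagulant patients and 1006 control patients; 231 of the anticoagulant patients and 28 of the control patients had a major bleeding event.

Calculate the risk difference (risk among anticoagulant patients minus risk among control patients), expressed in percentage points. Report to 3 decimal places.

RD: 2.230

risk, anticoagulant patients = 231/4608 = 0.05013
risk, control patients = 28/1006 = 0.02783
risk difference = 0.05013 − 0.02783 = 0.02230 → 2.230 percentage points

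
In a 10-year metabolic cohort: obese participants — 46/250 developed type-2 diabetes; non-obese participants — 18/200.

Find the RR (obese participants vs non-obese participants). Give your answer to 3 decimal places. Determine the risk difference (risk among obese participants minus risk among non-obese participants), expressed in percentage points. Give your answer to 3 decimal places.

RR = 2.044; RD = 9.400

risk, obese participants = 46/250 = 0.1840
risk, non-obese participants = 18/200 = 0.0900
RR = 0.1840 / 0.0900 = 2.044
risk difference = 0.1840 − 0.0900 = 0.0940 → 9.400 percentage points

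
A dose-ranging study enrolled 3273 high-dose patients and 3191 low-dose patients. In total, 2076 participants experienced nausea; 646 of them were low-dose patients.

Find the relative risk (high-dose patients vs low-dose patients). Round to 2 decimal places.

2.16

high-dose patients with the outcome: 2076 − 646 = 1430
high-dose patients without the outcome: 3273 − 1430 = 1843
low-dose patients without the outcome: 3191 − 646 = 2545
risk, high-dose patients = 1430/3273 = 0.4369
risk, low-dose patients = 646/3191 = 0.2024
RR = 0.4369 / 0.2024 = 2.16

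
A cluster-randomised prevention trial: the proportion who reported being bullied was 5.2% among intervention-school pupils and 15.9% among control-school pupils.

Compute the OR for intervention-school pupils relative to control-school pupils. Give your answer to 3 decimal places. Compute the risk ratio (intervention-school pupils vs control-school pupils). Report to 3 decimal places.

odds, intervention-school pupils = 0.0520/0.9480 = 0.0549
odds, control-school pupils = 0.1590/0.8410 = 0.1891
OR = 0.0549 / 0.1891 = 0.290
RR = 0.0520 / 0.1590 = 0.327

OR = 0.290; RR = 0.327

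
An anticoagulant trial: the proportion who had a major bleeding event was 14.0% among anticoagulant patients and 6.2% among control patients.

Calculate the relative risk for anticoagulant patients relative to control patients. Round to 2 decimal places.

RR = 0.1400 / 0.0620 = 2.26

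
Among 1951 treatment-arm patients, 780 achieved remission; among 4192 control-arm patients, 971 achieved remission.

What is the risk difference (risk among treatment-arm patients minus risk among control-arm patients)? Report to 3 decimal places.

0.168

risk, treatment-arm patients = 780/1951 = 0.3998
risk, control-arm patients = 971/4192 = 0.2316
risk difference = 0.3998 − 0.2316 = 0.168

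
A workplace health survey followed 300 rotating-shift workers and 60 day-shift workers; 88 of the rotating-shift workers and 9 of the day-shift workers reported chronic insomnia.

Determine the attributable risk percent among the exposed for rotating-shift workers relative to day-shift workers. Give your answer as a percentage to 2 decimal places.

AR%: 48.86%

risk, rotating-shift workers = 88/300 = 0.2933
risk, day-shift workers = 9/60 = 0.1500
AR% = (0.2933 − 0.1500) / 0.2933 = 0.4886 → 48.86%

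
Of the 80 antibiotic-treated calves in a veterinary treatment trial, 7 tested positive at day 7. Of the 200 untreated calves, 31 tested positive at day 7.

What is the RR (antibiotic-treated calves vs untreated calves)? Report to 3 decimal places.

risk, antibiotic-treated calves = 7/80 = 0.0875
risk, untreated calves = 31/200 = 0.1550
RR = 0.0875 / 0.1550 = 0.565

0.565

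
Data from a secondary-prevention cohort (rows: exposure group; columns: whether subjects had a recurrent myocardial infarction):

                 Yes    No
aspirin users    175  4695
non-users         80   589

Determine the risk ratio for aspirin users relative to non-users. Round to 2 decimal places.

risk, aspirin users = 175/4870 = 0.03593
risk, non-users = 80/669 = 0.11958
RR = 0.03593 / 0.11958 = 0.30

RR ≈ 0.30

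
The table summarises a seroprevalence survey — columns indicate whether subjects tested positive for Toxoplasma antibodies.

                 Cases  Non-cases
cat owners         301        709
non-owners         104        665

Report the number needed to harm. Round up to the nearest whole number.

risk, cat owners = 301/1010 = 0.298020
risk, non-owners = 104/769 = 0.135241
absolute risk difference = 0.162779
1 / 0.162779 = 6.143 → round up → 7

NNH: 7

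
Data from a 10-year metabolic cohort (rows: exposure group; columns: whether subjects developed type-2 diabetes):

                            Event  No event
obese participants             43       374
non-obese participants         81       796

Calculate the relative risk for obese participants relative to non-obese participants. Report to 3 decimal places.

1.116

risk, obese participants = 43/417 = 0.1031
risk, non-obese participants = 81/877 = 0.0924
RR = 0.1031 / 0.0924 = 1.116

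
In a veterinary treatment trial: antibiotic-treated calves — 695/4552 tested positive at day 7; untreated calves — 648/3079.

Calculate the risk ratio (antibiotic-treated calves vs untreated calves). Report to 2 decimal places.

risk, antibiotic-treated calves = 695/4552 = 0.1527
risk, untreated calves = 648/3079 = 0.2105
RR = 0.1527 / 0.2105 = 0.73

RR: 0.73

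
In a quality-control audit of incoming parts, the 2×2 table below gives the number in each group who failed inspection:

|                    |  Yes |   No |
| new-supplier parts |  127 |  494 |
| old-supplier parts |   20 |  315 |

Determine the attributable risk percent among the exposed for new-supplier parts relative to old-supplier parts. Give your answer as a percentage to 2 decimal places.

AR%: 70.81%

risk, new-supplier parts = 127/621 = 0.2045
risk, old-supplier parts = 20/335 = 0.0597
AR% = (0.2045 − 0.0597) / 0.2045 = 0.7081 → 70.81%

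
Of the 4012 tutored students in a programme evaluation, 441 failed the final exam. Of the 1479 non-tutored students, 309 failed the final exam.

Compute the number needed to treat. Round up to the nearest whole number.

risk, tutored students = 441/4012 = 0.109920
risk, non-tutored students = 309/1479 = 0.208925
absolute risk difference = 0.099005
1 / 0.099005 = 10.100 → round up → 11

NNT = 11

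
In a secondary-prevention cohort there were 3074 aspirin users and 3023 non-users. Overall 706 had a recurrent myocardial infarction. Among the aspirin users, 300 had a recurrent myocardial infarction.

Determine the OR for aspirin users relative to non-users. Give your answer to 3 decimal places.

aspirin users without the outcome: 3074 − 300 = 2774
non-users with the outcome: 706 − 300 = 406
non-users without the outcome: 3023 − 406 = 2617
OR = (300 × 2617) / (2774 × 406) = 785100/1126244 ≈ 0.697

0.697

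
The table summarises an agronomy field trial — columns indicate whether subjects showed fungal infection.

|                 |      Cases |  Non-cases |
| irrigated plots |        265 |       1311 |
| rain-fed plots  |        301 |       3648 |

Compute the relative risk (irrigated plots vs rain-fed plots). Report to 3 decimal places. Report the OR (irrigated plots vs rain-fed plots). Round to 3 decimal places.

RR = 2.206; OR = 2.450

risk, irrigated plots = 265/1576 = 0.1681
risk, rain-fed plots = 301/3949 = 0.0762
RR = 0.1681 / 0.0762 = 2.206
odds, irrigated plots = 265/1311 = 0.2021
odds, rain-fed plots = 301/3648 = 0.0825
OR = 0.2021 / 0.0825 = 2.450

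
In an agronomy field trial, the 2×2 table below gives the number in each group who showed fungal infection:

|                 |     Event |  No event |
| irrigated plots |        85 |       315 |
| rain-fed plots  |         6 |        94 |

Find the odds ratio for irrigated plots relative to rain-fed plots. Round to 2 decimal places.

OR = (85 × 94) / (315 × 6) = 7990/1890 ≈ 4.23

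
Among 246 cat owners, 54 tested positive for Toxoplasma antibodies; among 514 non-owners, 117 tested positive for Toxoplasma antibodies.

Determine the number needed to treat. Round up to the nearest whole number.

risk, cat owners = 54/246 = 0.219512
risk, non-owners = 117/514 = 0.227626
absolute risk difference = 0.008114
1 / 0.008114 = 123.244 → round up → 124

124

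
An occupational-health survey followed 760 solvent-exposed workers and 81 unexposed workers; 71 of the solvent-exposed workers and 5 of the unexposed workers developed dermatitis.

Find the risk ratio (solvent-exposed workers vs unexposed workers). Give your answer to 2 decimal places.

RR ≈ 1.51

risk, solvent-exposed workers = 71/760 = 0.0934
risk, unexposed workers = 5/81 = 0.0617
RR = 0.0934 / 0.0617 = 1.51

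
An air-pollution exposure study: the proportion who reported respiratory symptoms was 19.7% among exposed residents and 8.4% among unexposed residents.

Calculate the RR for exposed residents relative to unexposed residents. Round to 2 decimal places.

RR = 0.1970 / 0.0840 = 2.35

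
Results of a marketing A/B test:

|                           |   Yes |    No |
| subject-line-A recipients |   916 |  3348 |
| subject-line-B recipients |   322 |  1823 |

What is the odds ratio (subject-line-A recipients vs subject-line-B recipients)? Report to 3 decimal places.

OR = (916 × 1823) / (3348 × 322) = 1669868/1078056 ≈ 1.549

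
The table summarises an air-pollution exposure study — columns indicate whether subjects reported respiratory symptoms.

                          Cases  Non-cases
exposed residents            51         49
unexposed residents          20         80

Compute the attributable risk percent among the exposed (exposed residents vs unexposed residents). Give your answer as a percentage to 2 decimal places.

AR% ≈ 60.78%

risk, exposed residents = 51/100 = 0.5100
risk, unexposed residents = 20/100 = 0.2000
AR% = (0.5100 − 0.2000) / 0.5100 = 0.6078 → 60.78%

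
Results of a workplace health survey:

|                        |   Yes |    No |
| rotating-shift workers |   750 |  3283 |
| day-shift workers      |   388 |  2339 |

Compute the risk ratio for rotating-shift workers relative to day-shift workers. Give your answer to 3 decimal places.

risk, rotating-shift workers = 750/4033 = 0.1860
risk, day-shift workers = 388/2727 = 0.1423
RR = 0.1860 / 0.1423 = 1.307

1.307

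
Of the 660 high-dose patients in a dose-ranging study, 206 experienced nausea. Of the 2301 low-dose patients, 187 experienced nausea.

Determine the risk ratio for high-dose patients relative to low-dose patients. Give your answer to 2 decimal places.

3.84

risk, high-dose patients = 206/660 = 0.3121
risk, low-dose patients = 187/2301 = 0.0813
RR = 0.3121 / 0.0813 = 3.84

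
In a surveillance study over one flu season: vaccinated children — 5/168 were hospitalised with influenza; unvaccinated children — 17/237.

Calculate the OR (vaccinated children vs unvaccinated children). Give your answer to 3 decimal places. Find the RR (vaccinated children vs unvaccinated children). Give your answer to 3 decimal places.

OR = 0.397; RR = 0.415

odds, vaccinated children = 5/163 = 0.03067
odds, unvaccinated children = 17/220 = 0.07727
OR = 0.03067 / 0.07727 = 0.397
risk, vaccinated children = 5/168 = 0.02976
risk, unvaccinated children = 17/237 = 0.07173
RR = 0.02976 / 0.07173 = 0.415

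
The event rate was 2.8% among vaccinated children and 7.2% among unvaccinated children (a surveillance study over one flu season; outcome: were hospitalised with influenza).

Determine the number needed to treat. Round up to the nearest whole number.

23

absolute risk difference = 0.044000
1 / 0.044000 = 22.727 → round up → 23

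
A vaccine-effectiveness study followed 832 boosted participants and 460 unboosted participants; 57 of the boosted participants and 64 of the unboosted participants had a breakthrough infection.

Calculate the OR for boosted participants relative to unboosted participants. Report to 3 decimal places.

OR = (57 × 396) / (775 × 64) = 22572/49600 ≈ 0.455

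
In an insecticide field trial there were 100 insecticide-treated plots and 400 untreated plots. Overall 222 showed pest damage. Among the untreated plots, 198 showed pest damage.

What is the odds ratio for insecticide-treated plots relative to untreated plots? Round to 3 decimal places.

insecticide-treated plots with the outcome: 222 − 198 = 24
insecticide-treated plots without the outcome: 100 − 24 = 76
untreated plots without the outcome: 400 − 198 = 202
OR = (24 × 202) / (76 × 198) = 4848/15048 ≈ 0.322

OR = 0.322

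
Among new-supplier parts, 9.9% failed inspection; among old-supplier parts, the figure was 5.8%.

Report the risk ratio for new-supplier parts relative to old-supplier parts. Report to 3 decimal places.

RR = 0.0990 / 0.0580 = 1.707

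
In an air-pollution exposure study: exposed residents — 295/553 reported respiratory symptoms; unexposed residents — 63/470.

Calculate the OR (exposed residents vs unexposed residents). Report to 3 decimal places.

OR = (295 × 407) / (258 × 63) = 120065/16254 ≈ 7.387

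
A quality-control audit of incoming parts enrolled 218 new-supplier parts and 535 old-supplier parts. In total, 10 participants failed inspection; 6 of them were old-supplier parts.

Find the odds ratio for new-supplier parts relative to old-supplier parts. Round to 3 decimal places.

1.648

new-supplier parts with the outcome: 10 − 6 = 4
new-supplier parts without the outcome: 218 − 4 = 214
old-supplier parts without the outcome: 535 − 6 = 529
odds, new-supplier parts = 4/214 = 0.01869
odds, old-supplier parts = 6/529 = 0.01134
OR = 0.01869 / 0.01134 = 1.648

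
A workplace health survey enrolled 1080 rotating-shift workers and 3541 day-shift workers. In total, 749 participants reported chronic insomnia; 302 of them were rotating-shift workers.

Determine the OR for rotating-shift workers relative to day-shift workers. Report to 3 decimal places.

rotating-shift workers without the outcome: 1080 − 302 = 778
day-shift workers with the outcome: 749 − 302 = 447
day-shift workers without the outcome: 3541 − 447 = 3094
OR = (302 × 3094) / (778 × 447) = 934388/347766 ≈ 2.687

OR ≈ 2.687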